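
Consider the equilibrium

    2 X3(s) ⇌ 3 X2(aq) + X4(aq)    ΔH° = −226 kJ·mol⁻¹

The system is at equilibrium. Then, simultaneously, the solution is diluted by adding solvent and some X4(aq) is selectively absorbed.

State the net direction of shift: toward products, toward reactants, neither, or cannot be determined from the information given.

right

Dilution lowers every aqueous concentration by the same factor. Δn_aq = 4 − 0 = +4, so the system shifts toward the side with more dissolved moles — to the right.
Removing X4 (aq), a product, drives the reaction to the right.
All effects act in the same direction — net shift to the right.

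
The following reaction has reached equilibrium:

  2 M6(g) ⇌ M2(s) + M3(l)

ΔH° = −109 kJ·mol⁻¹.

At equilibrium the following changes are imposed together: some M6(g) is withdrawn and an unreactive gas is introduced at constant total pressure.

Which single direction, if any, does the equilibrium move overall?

left

Removing M6 (g), a reactant, drives the reaction to the left.
Adding inert gas at constant total pressure expands the volume and lowers every reacting partial pressure. With Δn_gas = 0 − 2 = -2, Q moves away from K toward the side with fewer gas moles, so the system shifts toward the side with more gas moles — to the left.
All effects act in the same direction — net shift to the left.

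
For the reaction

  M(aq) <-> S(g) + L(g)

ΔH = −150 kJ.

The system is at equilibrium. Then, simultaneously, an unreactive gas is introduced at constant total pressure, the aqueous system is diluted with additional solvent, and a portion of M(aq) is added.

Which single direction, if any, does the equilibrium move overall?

cannot be determined

Adding inert gas at constant total pressure expands the volume and lowers every reacting partial pressure. With Δn_gas = 2 − 0 = +2, Q moves away from K toward the side with fewer gas moles, so the system shifts toward the side with more gas moles — to the right.
Dilution lowers every aqueous concentration by the same factor. Δn_aq = 0 − 1 = -1, so the system shifts toward the side with more dissolved moles — to the left.
Adding M (aq), a reactant, drives the reaction to the right.
The individual effects push in opposite directions; without quantitative information the net direction cannot be determined.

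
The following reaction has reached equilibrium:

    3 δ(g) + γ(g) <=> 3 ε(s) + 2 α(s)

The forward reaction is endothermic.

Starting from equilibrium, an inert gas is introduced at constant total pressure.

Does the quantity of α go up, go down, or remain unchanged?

Adding inert gas at constant total pressure expands the volume and lowers every reacting partial pressure. With Δn_gas = 0 − 4 = -4, Q moves away from K toward the side with fewer gas moles, so the system shifts toward the side with more gas moles — to the left.
The net shift is to the left. α is a product, so its amount decreases.

decreases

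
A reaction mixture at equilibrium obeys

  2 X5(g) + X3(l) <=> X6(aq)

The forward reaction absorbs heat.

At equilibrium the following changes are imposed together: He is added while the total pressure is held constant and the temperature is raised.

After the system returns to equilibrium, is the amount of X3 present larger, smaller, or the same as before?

cannot be determined

Adding inert gas at constant total pressure expands the volume and lowers every reacting partial pressure. With Δn_gas = 0 − 2 = -2, Q moves away from K toward the side with fewer gas moles, so the system shifts toward the side with more gas moles — to the left.
The forward reaction is endothermic. Raising T favours the endothermic direction — shift to the right.
The two effects oppose each other, so the net shift — and hence the change in X3 — cannot be determined from the given information.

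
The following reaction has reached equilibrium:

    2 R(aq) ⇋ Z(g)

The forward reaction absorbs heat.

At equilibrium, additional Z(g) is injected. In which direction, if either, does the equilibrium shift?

Adding Z (g), a product, drives the reaction to the left.

left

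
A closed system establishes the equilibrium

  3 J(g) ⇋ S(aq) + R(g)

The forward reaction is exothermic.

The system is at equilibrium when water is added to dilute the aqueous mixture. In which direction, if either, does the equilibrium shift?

right

Dilution lowers every aqueous concentration by the same factor. Δn_aq = 1 − 0 = +1, so the system shifts toward the side with more dissolved moles — to the right.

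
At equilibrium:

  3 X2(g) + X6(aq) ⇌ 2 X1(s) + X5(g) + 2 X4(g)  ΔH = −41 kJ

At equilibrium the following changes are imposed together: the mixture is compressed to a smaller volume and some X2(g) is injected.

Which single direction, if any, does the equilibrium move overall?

right

Gas moles: reactants 3, products 3. Δn_gas = 0, so a volume change leaves Q equal to K — no shift from this change.
Adding X2 (g), a reactant, drives the reaction to the right.
Only the nonzero effect(s) matter; the net shift is to the right.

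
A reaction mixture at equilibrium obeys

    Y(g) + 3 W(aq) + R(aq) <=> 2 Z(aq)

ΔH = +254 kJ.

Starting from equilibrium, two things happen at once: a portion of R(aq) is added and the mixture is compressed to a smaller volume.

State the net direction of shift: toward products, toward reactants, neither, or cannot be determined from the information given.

Adding R (aq), a reactant, drives the reaction to the right.
Gas moles: reactants 1, products 0 (Δn_gas = -1). Compression shifts the system toward the side with fewer moles of gas — to the right.
All effects act in the same direction — net shift to the right.

right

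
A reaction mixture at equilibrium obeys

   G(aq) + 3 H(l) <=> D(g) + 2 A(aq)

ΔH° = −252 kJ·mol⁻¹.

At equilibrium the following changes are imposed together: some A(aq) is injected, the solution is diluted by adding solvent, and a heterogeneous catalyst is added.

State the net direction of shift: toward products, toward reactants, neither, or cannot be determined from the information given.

cannot be determined

Adding A (aq), a product, drives the reaction to the left.
Dilution lowers every aqueous concentration by the same factor. Δn_aq = 2 − 1 = +1, so the system shifts toward the side with more dissolved moles — to the right.
A catalyst speeds both forward and reverse rates equally; it changes neither Q nor K — no shift from this change.
The individual effects push in opposite directions; without quantitative information the net direction cannot be determined.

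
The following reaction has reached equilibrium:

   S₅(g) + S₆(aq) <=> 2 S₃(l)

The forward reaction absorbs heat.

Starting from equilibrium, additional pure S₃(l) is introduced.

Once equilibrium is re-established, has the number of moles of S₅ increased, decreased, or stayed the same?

unchanged

S₃ is a pure liquid; its activity is 1 regardless of amount, so Q is unaffected — no shift from this change.
No net shift occurs, so the amount of S₅ is unchanged.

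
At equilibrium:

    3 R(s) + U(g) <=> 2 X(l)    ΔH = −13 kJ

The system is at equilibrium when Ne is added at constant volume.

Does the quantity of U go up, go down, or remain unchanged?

unchanged

At constant volume, adding an inert gas leaves every reacting species' partial pressure unchanged, so Q is unchanged — no shift from this change.
No net shift occurs, so the amount of U is unchanged.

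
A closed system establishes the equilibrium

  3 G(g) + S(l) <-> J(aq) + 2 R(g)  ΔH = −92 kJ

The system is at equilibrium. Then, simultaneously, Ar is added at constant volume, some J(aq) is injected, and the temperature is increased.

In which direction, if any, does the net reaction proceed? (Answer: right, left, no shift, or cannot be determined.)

left

At constant volume, adding an inert gas leaves every reacting species' partial pressure unchanged, so Q is unchanged — no shift from this change.
Adding J (aq), a product, drives the reaction to the left.
The forward reaction is exothermic. Raising T favours the endothermic direction — shift to the left.
Only the nonzero effect(s) matter; the net shift is to the left.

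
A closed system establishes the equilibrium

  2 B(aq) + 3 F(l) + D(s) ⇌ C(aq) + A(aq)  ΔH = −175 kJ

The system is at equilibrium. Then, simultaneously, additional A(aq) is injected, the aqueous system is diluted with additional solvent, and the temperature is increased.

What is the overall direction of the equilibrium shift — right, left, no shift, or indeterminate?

Adding A (aq), a product, drives the reaction to the left.
Dilution scales every aqueous concentration by the same factor. Δn_aq = 2 − 2 = 0, so Q is unchanged — no shift.
The forward reaction is exothermic. Raising T favours the endothermic direction — shift to the left.
Only the nonzero effect(s) matter; the net shift is to the left.

left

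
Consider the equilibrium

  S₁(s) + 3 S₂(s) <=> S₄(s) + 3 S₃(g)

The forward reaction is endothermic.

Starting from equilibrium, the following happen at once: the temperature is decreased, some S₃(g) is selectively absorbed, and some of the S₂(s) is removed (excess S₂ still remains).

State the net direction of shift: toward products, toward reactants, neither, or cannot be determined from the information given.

The forward reaction is endothermic. Lowering T favours the exothermic direction — shift to the left.
Removing S₃ (g), a product, drives the reaction to the right.
S₂ is a pure solid; its activity is 1 regardless of amount, so Q is unaffected — no shift from this change.
The individual effects push in opposite directions; without quantitative information the net direction cannot be determined.

cannot be determined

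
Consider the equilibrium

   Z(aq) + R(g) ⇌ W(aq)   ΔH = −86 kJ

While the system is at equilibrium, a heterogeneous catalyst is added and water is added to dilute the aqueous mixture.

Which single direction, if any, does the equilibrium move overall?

A catalyst speeds both forward and reverse rates equally; it changes neither Q nor K — no shift from this change.
Dilution scales every aqueous concentration by the same factor. Δn_aq = 1 − 1 = 0, so Q is unchanged — no shift.
None of the changes alters Q relative to K, so there is no net shift.

no shift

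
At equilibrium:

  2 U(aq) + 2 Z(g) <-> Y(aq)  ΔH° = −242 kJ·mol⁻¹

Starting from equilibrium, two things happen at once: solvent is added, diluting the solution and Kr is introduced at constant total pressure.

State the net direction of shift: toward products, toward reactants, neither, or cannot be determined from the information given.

Dilution lowers every aqueous concentration by the same factor. Δn_aq = 1 − 2 = -1, so the system shifts toward the side with more dissolved moles — to the left.
Adding inert gas at constant total pressure expands the volume and lowers every reacting partial pressure. With Δn_gas = 0 − 2 = -2, Q moves away from K toward the side with fewer gas moles, so the system shifts toward the side with more gas moles — to the left.
All effects act in the same direction — net shift to the left.

left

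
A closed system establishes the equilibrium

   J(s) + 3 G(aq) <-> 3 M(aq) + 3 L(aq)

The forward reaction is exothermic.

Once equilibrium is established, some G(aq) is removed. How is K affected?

unchanged

The equilibrium constant depends only on temperature. This perturbation may move the position of equilibrium, but since T is unchanged, K itself is unchanged.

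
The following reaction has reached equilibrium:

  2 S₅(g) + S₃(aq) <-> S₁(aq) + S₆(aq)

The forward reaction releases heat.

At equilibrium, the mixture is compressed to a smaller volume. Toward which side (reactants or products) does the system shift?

Gas moles: reactants 2, products 0 (Δn_gas = -2). Compression shifts the system toward the side with fewer moles of gas — to the right.

right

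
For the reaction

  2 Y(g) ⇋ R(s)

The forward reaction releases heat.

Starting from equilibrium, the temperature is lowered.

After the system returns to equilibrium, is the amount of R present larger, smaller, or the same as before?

The forward reaction is exothermic. Lowering T favours the exothermic direction — shift to the right.
The net shift is to the right. R is a product, so its amount increases.

increases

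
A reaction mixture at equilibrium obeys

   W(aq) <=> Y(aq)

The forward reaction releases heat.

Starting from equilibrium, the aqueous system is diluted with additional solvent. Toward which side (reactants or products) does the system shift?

Dilution scales every aqueous concentration by the same factor. Δn_aq = 1 − 1 = 0, so Q is unchanged — no shift.

no shift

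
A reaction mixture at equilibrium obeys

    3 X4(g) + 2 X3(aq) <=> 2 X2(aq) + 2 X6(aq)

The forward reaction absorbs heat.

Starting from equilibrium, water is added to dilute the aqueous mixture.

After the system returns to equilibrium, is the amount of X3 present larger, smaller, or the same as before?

Dilution lowers every aqueous concentration by the same factor. Δn_aq = 4 − 2 = +2, so the system shifts toward the side with more dissolved moles — to the right.
The net shift is to the right. X3 is a reactant, so its amount decreases.

decreases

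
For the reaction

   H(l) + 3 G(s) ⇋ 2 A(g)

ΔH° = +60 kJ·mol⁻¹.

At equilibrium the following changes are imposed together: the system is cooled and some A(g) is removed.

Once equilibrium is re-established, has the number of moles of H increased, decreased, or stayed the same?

The forward reaction is endothermic. Lowering T favours the exothermic direction — shift to the left.
Removing A (g), a product, drives the reaction to the right.
The two effects oppose each other, so the net shift — and hence the change in H — cannot be determined from the given information.

cannot be determined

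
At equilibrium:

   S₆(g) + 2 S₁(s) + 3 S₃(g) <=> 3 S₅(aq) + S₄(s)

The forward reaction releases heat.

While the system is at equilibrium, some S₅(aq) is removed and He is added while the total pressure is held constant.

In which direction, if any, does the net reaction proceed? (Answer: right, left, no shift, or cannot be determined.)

cannot be determined

Removing S₅ (aq), a product, drives the reaction to the right.
Adding inert gas at constant total pressure expands the volume and lowers every reacting partial pressure. With Δn_gas = 0 − 4 = -4, Q moves away from K toward the side with fewer gas moles, so the system shifts toward the side with more gas moles — to the left.
The individual effects push in opposite directions; without quantitative information the net direction cannot be determined.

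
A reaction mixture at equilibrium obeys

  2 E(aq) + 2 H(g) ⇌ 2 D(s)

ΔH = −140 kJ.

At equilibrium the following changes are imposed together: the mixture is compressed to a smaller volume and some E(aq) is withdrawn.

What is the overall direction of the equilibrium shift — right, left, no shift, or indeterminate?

Gas moles: reactants 2, products 0 (Δn_gas = -2). Compression shifts the system toward the side with fewer moles of gas — to the right.
Removing E (aq), a reactant, drives the reaction to the left.
The individual effects push in opposite directions; without quantitative information the net direction cannot be determined.

cannot be determined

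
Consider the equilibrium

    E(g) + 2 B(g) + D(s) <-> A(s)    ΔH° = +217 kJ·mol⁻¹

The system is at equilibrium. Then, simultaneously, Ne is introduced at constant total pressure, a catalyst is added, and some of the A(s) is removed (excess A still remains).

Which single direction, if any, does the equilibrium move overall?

left

Adding inert gas at constant total pressure expands the volume and lowers every reacting partial pressure. With Δn_gas = 0 − 3 = -3, Q moves away from K toward the side with fewer gas moles, so the system shifts toward the side with more gas moles — to the left.
A catalyst speeds both forward and reverse rates equally; it changes neither Q nor K — no shift from this change.
A is a pure solid; its activity is 1 regardless of amount, so Q is unaffected — no shift from this change.
Only the nonzero effect(s) matter; the net shift is to the left.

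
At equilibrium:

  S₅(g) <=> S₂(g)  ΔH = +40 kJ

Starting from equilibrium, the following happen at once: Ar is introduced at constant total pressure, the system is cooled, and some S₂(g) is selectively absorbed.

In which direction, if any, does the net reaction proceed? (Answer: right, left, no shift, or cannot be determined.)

Adding inert gas at constant total pressure expands the volume, scaling every reacting partial pressure by the same factor. Δn_gas = 1 − 1 = 0, so Q is unchanged — no shift.
The forward reaction is endothermic. Lowering T favours the exothermic direction — shift to the left.
Removing S₂ (g), a product, drives the reaction to the right.
The individual effects push in opposite directions; without quantitative information the net direction cannot be determined.

cannot be determined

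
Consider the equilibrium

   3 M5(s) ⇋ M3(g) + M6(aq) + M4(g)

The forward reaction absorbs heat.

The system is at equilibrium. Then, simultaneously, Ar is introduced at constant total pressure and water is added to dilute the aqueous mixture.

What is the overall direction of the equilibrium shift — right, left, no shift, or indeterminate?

right

Adding inert gas at constant total pressure expands the volume and lowers every reacting partial pressure. With Δn_gas = 2 − 0 = +2, Q moves away from K toward the side with fewer gas moles, so the system shifts toward the side with more gas moles — to the right.
Dilution lowers every aqueous concentration by the same factor. Δn_aq = 1 − 0 = +1, so the system shifts toward the side with more dissolved moles — to the right.
All effects act in the same direction — net shift to the right.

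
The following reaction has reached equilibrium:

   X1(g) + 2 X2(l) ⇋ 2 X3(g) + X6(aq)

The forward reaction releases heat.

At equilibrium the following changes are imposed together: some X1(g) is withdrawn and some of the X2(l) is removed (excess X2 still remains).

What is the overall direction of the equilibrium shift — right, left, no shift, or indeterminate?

Removing X1 (g), a reactant, drives the reaction to the left.
X2 is a pure liquid; its activity is 1 regardless of amount, so Q is unaffected — no shift from this change.
Only the nonzero effect(s) matter; the net shift is to the left.

left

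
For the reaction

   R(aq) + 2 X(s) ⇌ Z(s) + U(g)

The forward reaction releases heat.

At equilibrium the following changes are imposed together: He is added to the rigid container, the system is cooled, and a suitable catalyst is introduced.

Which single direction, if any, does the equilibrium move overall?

right

At constant volume, adding an inert gas leaves every reacting species' partial pressure unchanged, so Q is unchanged — no shift from this change.
The forward reaction is exothermic. Lowering T favours the exothermic direction — shift to the right.
A catalyst speeds both forward and reverse rates equally; it changes neither Q nor K — no shift from this change.
Only the nonzero effect(s) matter; the net shift is to the right.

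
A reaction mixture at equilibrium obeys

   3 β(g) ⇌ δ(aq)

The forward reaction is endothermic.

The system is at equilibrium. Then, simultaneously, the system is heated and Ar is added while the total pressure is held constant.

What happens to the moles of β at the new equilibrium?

The forward reaction is endothermic. Raising T favours the endothermic direction — shift to the right.
Adding inert gas at constant total pressure expands the volume and lowers every reacting partial pressure. With Δn_gas = 0 − 3 = -3, Q moves away from K toward the side with fewer gas moles, so the system shifts toward the side with more gas moles — to the left.
The two effects oppose each other, so the net shift — and hence the change in β — cannot be determined from the given information.

cannot be determined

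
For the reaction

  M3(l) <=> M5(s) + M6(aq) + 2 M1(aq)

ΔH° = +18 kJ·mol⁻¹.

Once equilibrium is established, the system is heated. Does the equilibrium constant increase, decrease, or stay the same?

K depends on temperature via the van 't Hoff relation. The forward reaction is endothermic, so raising T increases K.

increases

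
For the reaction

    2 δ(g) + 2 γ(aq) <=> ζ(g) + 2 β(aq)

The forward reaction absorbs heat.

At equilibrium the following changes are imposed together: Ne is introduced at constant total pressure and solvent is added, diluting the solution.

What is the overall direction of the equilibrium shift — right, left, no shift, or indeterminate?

left

Adding inert gas at constant total pressure expands the volume and lowers every reacting partial pressure. With Δn_gas = 1 − 2 = -1, Q moves away from K toward the side with fewer gas moles, so the system shifts toward the side with more gas moles — to the left.
Dilution scales every aqueous concentration by the same factor. Δn_aq = 2 − 2 = 0, so Q is unchanged — no shift.
Only the nonzero effect(s) matter; the net shift is to the left.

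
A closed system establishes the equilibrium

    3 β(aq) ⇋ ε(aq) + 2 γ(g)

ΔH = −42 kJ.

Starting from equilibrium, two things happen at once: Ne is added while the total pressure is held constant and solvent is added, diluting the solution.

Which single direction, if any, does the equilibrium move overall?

Adding inert gas at constant total pressure expands the volume and lowers every reacting partial pressure. With Δn_gas = 2 − 0 = +2, Q moves away from K toward the side with fewer gas moles, so the system shifts toward the side with more gas moles — to the right.
Dilution lowers every aqueous concentration by the same factor. Δn_aq = 1 − 3 = -2, so the system shifts toward the side with more dissolved moles — to the left.
The individual effects push in opposite directions; without quantitative information the net direction cannot be determined.

cannot be determined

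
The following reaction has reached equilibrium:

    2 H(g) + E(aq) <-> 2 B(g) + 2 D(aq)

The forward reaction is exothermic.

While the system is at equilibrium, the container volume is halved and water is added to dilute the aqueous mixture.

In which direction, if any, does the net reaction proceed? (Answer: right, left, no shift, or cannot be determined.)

right

Gas moles: reactants 2, products 2. Δn_gas = 0, so a volume change leaves Q equal to K — no shift from this change.
Dilution lowers every aqueous concentration by the same factor. Δn_aq = 2 − 1 = +1, so the system shifts toward the side with more dissolved moles — to the right.
Only the nonzero effect(s) matter; the net shift is to the right.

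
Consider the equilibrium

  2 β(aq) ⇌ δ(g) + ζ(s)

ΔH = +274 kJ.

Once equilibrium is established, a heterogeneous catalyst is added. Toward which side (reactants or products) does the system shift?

no shift

A catalyst speeds both forward and reverse rates equally; it changes neither Q nor K — no shift from this change.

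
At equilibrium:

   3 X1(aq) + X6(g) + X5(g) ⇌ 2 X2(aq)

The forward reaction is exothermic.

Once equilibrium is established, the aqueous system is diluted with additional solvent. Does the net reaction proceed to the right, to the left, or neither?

left

Dilution lowers every aqueous concentration by the same factor. Δn_aq = 2 − 3 = -1, so the system shifts toward the side with more dissolved moles — to the left.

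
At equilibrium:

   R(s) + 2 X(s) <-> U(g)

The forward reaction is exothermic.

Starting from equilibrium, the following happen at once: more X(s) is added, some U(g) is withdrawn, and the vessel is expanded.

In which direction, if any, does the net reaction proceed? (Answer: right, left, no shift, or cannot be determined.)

X is a pure solid; its activity is 1 regardless of amount, so Q is unaffected — no shift from this change.
Removing U (g), a product, drives the reaction to the right.
Gas moles: reactants 0, products 1 (Δn_gas = +1). Expansion shifts the system toward the side with more moles of gas — to the right.
Only the nonzero effect(s) matter; the net shift is to the right.

right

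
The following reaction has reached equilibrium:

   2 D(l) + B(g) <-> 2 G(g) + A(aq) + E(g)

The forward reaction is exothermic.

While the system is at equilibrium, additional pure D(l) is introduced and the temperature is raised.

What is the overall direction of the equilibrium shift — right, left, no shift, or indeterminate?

D is a pure liquid; its activity is 1 regardless of amount, so Q is unaffected — no shift from this change.
The forward reaction is exothermic. Raising T favours the endothermic direction — shift to the left.
Only the nonzero effect(s) matter; the net shift is to the left.

left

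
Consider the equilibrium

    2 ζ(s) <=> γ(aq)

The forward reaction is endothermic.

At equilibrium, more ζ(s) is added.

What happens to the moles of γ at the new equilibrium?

unchanged

ζ is a pure solid; its activity is 1 regardless of amount, so Q is unaffected — no shift from this change.
No net shift occurs, so the amount of γ is unchanged.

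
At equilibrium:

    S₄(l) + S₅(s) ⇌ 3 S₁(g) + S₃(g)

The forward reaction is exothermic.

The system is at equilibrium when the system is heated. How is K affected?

K depends on temperature via the van 't Hoff relation. The forward reaction is exothermic, so raising T decreases K.

decreases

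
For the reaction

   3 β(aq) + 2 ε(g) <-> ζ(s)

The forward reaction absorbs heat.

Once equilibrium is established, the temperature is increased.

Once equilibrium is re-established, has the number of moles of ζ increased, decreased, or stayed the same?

The forward reaction is endothermic. Raising T favours the endothermic direction — shift to the right.
The net shift is to the right. ζ is a product, so its amount increases.

increases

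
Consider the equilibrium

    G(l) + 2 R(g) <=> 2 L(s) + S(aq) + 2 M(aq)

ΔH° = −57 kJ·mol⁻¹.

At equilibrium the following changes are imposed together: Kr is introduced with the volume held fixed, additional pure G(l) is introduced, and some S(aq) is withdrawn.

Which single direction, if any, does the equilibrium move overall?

At constant volume, adding an inert gas leaves every reacting species' partial pressure unchanged, so Q is unchanged — no shift from this change.
G is a pure liquid; its activity is 1 regardless of amount, so Q is unaffected — no shift from this change.
Removing S (aq), a product, drives the reaction to the right.
Only the nonzero effect(s) matter; the net shift is to the right.

right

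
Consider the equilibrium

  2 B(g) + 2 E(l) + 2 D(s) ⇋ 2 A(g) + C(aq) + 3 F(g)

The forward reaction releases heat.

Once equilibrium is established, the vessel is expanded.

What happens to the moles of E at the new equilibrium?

decreases

Gas moles: reactants 2, products 5 (Δn_gas = +3). Expansion shifts the system toward the side with more moles of gas — to the right.
The net shift is to the right. E is a reactant, so its amount decreases.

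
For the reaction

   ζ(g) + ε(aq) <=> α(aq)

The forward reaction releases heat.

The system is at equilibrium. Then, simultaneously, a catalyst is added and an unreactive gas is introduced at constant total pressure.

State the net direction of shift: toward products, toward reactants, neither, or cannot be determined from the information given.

left

A catalyst speeds both forward and reverse rates equally; it changes neither Q nor K — no shift from this change.
Adding inert gas at constant total pressure expands the volume and lowers every reacting partial pressure. With Δn_gas = 0 − 1 = -1, Q moves away from K toward the side with fewer gas moles, so the system shifts toward the side with more gas moles — to the left.
Only the nonzero effect(s) matter; the net shift is to the left.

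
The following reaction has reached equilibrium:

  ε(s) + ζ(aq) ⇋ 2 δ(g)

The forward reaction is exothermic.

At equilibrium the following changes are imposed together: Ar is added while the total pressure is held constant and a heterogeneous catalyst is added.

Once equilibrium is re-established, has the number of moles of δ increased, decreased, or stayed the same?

increases

Adding inert gas at constant total pressure expands the volume and lowers every reacting partial pressure. With Δn_gas = 2 − 0 = +2, Q moves away from K toward the side with fewer gas moles, so the system shifts toward the side with more gas moles — to the right.
A catalyst speeds both forward and reverse rates equally; it changes neither Q nor K — no shift from this change.
The net shift is to the right. δ is a product, so its amount increases.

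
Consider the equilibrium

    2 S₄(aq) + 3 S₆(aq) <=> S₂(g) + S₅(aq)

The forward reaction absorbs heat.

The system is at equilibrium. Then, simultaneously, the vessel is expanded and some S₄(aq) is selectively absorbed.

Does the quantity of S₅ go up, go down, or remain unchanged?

cannot be determined

Gas moles: reactants 0, products 1 (Δn_gas = +1). Expansion shifts the system toward the side with more moles of gas — to the right.
Removing S₄ (aq), a reactant, drives the reaction to the left.
The two effects oppose each other, so the net shift — and hence the change in S₅ — cannot be determined from the given information.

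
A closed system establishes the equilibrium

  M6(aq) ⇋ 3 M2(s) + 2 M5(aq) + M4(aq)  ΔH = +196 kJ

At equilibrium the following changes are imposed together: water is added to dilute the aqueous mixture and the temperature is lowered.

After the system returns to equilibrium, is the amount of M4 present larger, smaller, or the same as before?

Dilution lowers every aqueous concentration by the same factor. Δn_aq = 3 − 1 = +2, so the system shifts toward the side with more dissolved moles — to the right.
The forward reaction is endothermic. Lowering T favours the exothermic direction — shift to the left.
The two effects oppose each other, so the net shift — and hence the change in M4 — cannot be determined from the given information.

cannot be determined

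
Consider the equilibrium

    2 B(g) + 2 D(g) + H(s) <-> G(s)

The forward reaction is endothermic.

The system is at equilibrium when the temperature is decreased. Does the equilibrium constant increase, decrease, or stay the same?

K depends on temperature via the van 't Hoff relation. The forward reaction is endothermic, so lowering T decreases K.

decreases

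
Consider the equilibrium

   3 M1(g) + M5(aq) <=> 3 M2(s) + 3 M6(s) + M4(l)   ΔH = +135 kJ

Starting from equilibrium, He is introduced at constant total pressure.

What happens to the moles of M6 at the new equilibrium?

decreases

Adding inert gas at constant total pressure expands the volume and lowers every reacting partial pressure. With Δn_gas = 0 − 3 = -3, Q moves away from K toward the side with fewer gas moles, so the system shifts toward the side with more gas moles — to the left.
The net shift is to the left. M6 is a product, so its amount decreases.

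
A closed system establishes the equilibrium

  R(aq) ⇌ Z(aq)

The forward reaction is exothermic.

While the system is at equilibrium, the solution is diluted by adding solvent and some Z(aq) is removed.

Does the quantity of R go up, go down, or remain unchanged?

Dilution scales every aqueous concentration by the same factor. Δn_aq = 1 − 1 = 0, so Q is unchanged — no shift.
Removing Z (aq), a product, drives the reaction to the right.
The net shift is to the right. R is a reactant, so its amount decreases.

decreases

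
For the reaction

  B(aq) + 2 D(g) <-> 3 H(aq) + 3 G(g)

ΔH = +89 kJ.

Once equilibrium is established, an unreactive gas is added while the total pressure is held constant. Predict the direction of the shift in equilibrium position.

right

Adding inert gas at constant total pressure expands the volume and lowers every reacting partial pressure. With Δn_gas = 3 − 2 = +1, Q moves away from K toward the side with fewer gas moles, so the system shifts toward the side with more gas moles — to the right.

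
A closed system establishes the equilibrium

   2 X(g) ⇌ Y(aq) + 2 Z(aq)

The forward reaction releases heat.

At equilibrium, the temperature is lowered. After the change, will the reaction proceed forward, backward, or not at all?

The forward reaction is exothermic. Lowering T favours the exothermic direction — shift to the right.

right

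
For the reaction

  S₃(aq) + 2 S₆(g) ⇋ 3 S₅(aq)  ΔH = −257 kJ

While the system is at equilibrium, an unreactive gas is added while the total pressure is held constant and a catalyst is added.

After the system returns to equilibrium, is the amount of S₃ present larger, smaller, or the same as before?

increases

Adding inert gas at constant total pressure expands the volume and lowers every reacting partial pressure. With Δn_gas = 0 − 2 = -2, Q moves away from K toward the side with fewer gas moles, so the system shifts toward the side with more gas moles — to the left.
A catalyst speeds both forward and reverse rates equally; it changes neither Q nor K — no shift from this change.
The net shift is to the left. S₃ is a reactant, so its amount increases.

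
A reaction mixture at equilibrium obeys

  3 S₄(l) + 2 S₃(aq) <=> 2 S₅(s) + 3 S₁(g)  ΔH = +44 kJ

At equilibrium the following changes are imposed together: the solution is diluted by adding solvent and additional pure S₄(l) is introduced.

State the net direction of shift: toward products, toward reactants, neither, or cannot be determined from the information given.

left

Dilution lowers every aqueous concentration by the same factor. Δn_aq = 0 − 2 = -2, so the system shifts toward the side with more dissolved moles — to the left.
S₄ is a pure liquid; its activity is 1 regardless of amount, so Q is unaffected — no shift from this change.
Only the nonzero effect(s) matter; the net shift is to the left.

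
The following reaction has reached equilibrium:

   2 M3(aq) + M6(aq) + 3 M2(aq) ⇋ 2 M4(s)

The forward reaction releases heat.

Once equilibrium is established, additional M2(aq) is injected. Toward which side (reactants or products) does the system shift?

Adding M2 (aq), a reactant, drives the reaction to the right.

right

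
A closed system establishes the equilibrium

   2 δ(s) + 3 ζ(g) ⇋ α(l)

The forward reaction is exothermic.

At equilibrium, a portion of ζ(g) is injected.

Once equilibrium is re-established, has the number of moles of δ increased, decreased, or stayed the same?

Adding ζ (g), a reactant, drives the reaction to the right.
The net shift is to the right. δ is a reactant, so its amount decreases.

decreases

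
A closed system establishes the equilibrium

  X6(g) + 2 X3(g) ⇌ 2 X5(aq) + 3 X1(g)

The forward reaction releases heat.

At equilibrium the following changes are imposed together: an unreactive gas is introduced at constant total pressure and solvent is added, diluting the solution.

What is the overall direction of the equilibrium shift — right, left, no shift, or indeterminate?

right

Adding inert gas at constant total pressure expands the volume, scaling every reacting partial pressure by the same factor. Δn_gas = 3 − 3 = 0, so Q is unchanged — no shift.
Dilution lowers every aqueous concentration by the same factor. Δn_aq = 2 − 0 = +2, so the system shifts toward the side with more dissolved moles — to the right.
Only the nonzero effect(s) matter; the net shift is to the right.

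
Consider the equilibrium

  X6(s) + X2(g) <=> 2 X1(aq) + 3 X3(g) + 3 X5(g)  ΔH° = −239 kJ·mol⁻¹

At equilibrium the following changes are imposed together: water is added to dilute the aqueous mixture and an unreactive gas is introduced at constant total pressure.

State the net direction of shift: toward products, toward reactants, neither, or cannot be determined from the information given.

Dilution lowers every aqueous concentration by the same factor. Δn_aq = 2 − 0 = +2, so the system shifts toward the side with more dissolved moles — to the right.
Adding inert gas at constant total pressure expands the volume and lowers every reacting partial pressure. With Δn_gas = 6 − 1 = +5, Q moves away from K toward the side with fewer gas moles, so the system shifts toward the side with more gas moles — to the right.
All effects act in the same direction — net shift to the right.

right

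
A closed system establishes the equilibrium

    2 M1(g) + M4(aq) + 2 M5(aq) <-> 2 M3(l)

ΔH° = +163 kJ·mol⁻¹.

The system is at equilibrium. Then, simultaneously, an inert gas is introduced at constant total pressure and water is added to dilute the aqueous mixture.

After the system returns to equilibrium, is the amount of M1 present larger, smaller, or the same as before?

Adding inert gas at constant total pressure expands the volume and lowers every reacting partial pressure. With Δn_gas = 0 − 2 = -2, Q moves away from K toward the side with fewer gas moles, so the system shifts toward the side with more gas moles — to the left.
Dilution lowers every aqueous concentration by the same factor. Δn_aq = 0 − 3 = -3, so the system shifts toward the side with more dissolved moles — to the left.
The net shift is to the left. M1 is a reactant, so its amount increases.

increases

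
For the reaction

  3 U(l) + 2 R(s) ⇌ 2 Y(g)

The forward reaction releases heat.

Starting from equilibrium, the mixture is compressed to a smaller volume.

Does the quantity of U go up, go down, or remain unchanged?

increases

Gas moles: reactants 0, products 2 (Δn_gas = +2). Compression shifts the system toward the side with fewer moles of gas — to the left.
The net shift is to the left. U is a reactant, so its amount increases.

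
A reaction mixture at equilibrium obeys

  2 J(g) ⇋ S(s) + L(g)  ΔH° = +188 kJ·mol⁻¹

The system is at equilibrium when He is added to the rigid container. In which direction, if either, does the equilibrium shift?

no shift

At constant volume, adding an inert gas leaves every reacting species' partial pressure unchanged, so Q is unchanged — no shift from this change.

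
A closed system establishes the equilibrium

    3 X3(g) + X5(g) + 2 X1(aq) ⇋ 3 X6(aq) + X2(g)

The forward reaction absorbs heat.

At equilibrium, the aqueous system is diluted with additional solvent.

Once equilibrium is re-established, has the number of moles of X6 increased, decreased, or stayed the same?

increases

Dilution lowers every aqueous concentration by the same factor. Δn_aq = 3 − 2 = +1, so the system shifts toward the side with more dissolved moles — to the right.
The net shift is to the right. X6 is a product, so its amount increases.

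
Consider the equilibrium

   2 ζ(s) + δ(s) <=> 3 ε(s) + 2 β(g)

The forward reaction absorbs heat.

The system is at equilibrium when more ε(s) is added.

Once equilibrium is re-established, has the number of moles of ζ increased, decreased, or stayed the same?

unchanged

ε is a pure solid; its activity is 1 regardless of amount, so Q is unaffected — no shift from this change.
No net shift occurs, so the amount of ζ is unchanged.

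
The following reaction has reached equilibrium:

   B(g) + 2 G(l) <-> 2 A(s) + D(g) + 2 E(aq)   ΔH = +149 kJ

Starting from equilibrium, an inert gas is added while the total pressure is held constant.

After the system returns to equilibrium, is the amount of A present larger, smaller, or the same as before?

Adding inert gas at constant total pressure expands the volume, scaling every reacting partial pressure by the same factor. Δn_gas = 1 − 1 = 0, so Q is unchanged — no shift.
No net shift occurs, so the amount of A is unchanged.

unchanged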